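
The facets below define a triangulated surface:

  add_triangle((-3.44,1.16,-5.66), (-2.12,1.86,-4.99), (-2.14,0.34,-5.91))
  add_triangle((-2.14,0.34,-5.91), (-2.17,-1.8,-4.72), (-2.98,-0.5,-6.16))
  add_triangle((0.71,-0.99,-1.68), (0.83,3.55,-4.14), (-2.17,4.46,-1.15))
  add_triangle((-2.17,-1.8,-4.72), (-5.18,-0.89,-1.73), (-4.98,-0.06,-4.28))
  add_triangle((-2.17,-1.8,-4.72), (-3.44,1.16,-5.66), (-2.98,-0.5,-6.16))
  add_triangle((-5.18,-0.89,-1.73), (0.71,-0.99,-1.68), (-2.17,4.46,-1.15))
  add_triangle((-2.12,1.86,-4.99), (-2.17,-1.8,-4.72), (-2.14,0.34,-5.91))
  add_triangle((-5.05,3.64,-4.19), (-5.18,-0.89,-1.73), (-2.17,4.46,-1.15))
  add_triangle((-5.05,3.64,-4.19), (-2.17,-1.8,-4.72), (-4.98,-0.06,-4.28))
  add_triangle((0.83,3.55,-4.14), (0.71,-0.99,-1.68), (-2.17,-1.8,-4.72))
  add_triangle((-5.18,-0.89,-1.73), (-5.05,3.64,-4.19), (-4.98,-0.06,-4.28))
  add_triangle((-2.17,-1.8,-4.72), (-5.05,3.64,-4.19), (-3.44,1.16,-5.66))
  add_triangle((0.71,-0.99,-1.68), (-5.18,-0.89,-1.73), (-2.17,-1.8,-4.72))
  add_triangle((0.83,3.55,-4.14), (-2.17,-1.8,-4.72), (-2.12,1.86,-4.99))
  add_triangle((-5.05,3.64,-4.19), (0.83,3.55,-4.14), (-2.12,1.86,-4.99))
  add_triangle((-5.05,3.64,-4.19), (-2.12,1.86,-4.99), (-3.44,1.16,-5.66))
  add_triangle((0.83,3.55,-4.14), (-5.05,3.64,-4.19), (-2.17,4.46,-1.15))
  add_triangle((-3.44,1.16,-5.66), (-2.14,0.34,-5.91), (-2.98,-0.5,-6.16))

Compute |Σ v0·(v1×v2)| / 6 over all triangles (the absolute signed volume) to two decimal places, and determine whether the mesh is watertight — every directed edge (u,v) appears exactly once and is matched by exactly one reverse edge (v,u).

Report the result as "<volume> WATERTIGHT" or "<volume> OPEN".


73.18 WATERTIGHT

Per-triangle v0·(v1×v2)/6:
  t1: +1.8970
  t2: +1.1414
  t3: -3.1314
  t4: +5.9685
  t5: +0.8325
  t6: -8.4072
  t7: -1.3530
  t8: +8.7901
  t9: +8.5487
  t10: +6.7320
  t11: +8.4640
  t12: +4.7021
  t13: +1.4734
  t14: +7.3887
  t15: +9.9320
  t16: +4.3722
  t17: +14.0402
  t18: +1.7862
Σ = +73.1776 → |volume| = 73.18

Directed edges: 54 total, each appears once with its reverse present → watertight.


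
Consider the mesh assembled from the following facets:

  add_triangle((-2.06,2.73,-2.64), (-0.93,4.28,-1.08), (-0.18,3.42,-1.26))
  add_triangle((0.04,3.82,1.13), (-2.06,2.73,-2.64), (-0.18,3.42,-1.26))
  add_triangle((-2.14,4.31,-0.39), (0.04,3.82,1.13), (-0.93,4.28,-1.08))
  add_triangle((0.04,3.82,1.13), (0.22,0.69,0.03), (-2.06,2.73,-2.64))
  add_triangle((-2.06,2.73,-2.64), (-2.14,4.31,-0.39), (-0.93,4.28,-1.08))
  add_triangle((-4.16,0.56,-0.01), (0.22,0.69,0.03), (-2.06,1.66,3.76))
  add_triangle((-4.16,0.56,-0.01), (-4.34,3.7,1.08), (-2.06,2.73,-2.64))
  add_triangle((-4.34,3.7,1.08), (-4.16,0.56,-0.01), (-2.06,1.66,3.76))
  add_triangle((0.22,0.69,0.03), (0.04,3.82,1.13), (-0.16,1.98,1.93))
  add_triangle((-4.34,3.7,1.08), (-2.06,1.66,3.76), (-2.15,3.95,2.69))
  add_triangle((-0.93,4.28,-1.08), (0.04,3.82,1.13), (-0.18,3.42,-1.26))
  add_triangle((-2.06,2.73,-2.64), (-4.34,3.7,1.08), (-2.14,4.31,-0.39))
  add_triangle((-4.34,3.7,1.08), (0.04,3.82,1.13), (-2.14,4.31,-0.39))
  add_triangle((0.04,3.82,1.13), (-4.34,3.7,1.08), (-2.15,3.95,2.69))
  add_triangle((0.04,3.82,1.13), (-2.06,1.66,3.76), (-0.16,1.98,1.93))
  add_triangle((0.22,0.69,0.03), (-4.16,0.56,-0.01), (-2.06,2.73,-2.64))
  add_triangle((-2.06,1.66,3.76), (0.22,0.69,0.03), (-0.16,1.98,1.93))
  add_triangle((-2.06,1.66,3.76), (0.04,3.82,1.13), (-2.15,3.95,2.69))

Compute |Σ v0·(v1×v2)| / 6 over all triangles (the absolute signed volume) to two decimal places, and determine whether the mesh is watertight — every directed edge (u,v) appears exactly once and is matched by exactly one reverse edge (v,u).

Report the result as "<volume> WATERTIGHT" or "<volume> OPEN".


39.42 WATERTIGHT

Per-triangle v0·(v1×v2)/6:
  t1: +1.1992
  t2: -2.5470
  t3: +2.2305
  t4: +0.6986
  t5: +2.4049
  t6: -1.8502
  t7: +7.5467
  t8: +7.0879
  t9: +0.1621
  t10: +5.1228
  t11: +1.0875
  t12: +5.0183
  t13: +4.6214
  t14: +4.2620
  t15: +1.4018
  t16: -1.3648
  t17: -0.2135
  t18: +2.5483
Σ = +39.4165 → |volume| = 39.42

Directed edges: 54 total, each appears once with its reverse present → watertight.


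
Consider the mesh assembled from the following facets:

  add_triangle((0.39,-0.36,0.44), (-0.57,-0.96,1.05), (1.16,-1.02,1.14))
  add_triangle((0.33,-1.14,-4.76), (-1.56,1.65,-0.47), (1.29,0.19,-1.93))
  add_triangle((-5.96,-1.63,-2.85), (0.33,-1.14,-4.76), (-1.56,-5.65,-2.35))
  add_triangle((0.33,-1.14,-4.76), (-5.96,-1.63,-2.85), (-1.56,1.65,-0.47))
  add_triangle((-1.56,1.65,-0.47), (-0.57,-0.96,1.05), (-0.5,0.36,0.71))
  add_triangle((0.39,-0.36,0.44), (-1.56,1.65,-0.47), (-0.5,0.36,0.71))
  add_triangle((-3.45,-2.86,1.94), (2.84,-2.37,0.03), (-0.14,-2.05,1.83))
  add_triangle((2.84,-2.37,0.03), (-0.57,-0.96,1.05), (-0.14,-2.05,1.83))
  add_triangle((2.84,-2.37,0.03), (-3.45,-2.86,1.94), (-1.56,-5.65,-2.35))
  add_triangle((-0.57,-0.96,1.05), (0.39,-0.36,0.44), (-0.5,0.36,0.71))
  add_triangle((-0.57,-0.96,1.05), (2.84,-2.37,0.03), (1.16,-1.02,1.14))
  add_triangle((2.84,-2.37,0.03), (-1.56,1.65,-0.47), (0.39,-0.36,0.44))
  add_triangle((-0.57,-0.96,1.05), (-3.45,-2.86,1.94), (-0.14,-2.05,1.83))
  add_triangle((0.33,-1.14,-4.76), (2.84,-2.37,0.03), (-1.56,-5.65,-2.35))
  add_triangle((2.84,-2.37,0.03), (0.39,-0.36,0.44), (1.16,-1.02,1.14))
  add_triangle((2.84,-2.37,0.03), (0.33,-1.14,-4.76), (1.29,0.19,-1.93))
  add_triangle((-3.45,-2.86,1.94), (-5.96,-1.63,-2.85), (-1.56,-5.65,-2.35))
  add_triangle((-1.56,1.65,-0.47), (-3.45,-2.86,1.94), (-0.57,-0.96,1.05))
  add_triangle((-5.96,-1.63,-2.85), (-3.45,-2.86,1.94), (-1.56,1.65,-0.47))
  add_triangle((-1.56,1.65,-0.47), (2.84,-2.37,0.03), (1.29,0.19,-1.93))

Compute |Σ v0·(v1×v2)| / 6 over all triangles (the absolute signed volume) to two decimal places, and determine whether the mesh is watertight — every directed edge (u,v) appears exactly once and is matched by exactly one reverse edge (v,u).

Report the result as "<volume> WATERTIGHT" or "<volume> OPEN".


Per-triangle v0·(v1×v2)/6:
  t1: +0.0107
  t2: +2.4408
  t3: +23.5560
  t4: +9.8072
  t5: +0.2961
  t6: +0.0259
  t7: +2.9481
  t8: -0.1615
  t9: +12.8425
  t10: +0.1119
  t11: +0.7404
  t12: +0.0644
  t13: +0.3203
  t14: +14.7194
  t15: -0.0077
  t16: +3.6511
  t17: +21.6791
  t18: +0.8569
  t19: +7.9303
  t20: +0.0484
Σ = +101.8802 → |volume| = 101.88

Directed edges: 60 total, each appears once with its reverse present → watertight.

101.88 WATERTIGHT


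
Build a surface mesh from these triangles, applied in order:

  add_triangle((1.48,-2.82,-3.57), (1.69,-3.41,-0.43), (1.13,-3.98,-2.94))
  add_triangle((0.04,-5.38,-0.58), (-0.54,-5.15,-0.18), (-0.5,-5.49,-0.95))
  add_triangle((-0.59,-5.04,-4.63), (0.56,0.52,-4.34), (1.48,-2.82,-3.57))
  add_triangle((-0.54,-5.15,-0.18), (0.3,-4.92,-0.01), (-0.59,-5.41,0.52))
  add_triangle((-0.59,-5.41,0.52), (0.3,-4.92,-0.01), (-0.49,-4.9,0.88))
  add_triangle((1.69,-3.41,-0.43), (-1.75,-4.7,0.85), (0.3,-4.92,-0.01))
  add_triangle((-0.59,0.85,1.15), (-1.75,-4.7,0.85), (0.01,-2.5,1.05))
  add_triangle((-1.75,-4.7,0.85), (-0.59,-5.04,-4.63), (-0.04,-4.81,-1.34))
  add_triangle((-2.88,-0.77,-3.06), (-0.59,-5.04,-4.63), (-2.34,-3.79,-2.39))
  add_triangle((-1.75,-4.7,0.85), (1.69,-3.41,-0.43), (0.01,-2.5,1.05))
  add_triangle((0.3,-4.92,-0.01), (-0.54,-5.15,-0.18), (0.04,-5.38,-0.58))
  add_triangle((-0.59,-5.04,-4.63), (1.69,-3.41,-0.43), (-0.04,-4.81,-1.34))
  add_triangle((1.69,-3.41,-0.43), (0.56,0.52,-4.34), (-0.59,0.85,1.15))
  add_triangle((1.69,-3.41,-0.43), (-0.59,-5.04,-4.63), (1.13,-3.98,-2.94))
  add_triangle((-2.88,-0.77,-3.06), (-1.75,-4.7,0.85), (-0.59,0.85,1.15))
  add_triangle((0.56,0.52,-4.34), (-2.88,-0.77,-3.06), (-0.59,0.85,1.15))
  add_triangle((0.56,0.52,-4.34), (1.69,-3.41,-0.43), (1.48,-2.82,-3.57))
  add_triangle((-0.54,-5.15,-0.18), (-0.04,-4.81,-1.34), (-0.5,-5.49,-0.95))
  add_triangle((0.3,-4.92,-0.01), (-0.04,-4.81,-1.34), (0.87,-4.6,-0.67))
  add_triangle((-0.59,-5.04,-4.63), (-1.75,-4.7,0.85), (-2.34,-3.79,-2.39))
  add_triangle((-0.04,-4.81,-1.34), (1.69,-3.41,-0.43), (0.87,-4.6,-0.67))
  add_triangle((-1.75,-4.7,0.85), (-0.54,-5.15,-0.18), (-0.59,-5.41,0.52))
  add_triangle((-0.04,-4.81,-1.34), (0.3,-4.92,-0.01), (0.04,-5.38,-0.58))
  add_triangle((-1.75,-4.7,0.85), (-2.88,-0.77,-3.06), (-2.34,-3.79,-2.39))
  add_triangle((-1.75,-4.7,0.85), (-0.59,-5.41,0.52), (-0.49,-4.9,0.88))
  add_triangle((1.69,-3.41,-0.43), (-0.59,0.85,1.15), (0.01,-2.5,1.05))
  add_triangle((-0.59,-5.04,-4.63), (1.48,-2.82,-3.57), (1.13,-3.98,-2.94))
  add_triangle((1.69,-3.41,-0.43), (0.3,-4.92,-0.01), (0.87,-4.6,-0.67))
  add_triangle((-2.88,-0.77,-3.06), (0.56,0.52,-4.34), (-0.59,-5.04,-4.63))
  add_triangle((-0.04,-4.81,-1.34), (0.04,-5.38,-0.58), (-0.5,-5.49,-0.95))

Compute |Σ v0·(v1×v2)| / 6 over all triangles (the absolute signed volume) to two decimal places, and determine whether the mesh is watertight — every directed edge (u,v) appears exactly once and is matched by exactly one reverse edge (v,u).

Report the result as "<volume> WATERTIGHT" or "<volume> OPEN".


70.97 OPEN

Per-triangle v0·(v1×v2)/6:
  t1: +1.6533
  t2: +0.3677
  t3: +6.9147
  t4: +0.4997
  t5: +0.3278
  t6: +0.3381
  t7: +1.3854
  t8: +5.3734
  t9: +6.3059
  t10: +2.1575
  t11: +0.3585
  t12: +4.2154
  t13: +0.0621
  t14: +2.3661
  t15: +4.9201
  t16: +2.7030
  t17: +1.2875
  t18: -0.2261
  t19: +0.8236
  t20: +7.1314
  t21: +0.4638
  t22: +0.7454
  t23: +0.1587
  t24: +3.9197
  t25: +0.4723
  t26: +0.5975
  t27: +2.4020
  t28: +0.5984
  t29: +12.2766
  t30: +0.3740
Σ = +70.9735 → |volume| = 70.97

Directed edges: 90 total; 6 unmatched, e.g. (0.3,-4.92,-0.01)→(-0.49,-4.9,0.88) → open.


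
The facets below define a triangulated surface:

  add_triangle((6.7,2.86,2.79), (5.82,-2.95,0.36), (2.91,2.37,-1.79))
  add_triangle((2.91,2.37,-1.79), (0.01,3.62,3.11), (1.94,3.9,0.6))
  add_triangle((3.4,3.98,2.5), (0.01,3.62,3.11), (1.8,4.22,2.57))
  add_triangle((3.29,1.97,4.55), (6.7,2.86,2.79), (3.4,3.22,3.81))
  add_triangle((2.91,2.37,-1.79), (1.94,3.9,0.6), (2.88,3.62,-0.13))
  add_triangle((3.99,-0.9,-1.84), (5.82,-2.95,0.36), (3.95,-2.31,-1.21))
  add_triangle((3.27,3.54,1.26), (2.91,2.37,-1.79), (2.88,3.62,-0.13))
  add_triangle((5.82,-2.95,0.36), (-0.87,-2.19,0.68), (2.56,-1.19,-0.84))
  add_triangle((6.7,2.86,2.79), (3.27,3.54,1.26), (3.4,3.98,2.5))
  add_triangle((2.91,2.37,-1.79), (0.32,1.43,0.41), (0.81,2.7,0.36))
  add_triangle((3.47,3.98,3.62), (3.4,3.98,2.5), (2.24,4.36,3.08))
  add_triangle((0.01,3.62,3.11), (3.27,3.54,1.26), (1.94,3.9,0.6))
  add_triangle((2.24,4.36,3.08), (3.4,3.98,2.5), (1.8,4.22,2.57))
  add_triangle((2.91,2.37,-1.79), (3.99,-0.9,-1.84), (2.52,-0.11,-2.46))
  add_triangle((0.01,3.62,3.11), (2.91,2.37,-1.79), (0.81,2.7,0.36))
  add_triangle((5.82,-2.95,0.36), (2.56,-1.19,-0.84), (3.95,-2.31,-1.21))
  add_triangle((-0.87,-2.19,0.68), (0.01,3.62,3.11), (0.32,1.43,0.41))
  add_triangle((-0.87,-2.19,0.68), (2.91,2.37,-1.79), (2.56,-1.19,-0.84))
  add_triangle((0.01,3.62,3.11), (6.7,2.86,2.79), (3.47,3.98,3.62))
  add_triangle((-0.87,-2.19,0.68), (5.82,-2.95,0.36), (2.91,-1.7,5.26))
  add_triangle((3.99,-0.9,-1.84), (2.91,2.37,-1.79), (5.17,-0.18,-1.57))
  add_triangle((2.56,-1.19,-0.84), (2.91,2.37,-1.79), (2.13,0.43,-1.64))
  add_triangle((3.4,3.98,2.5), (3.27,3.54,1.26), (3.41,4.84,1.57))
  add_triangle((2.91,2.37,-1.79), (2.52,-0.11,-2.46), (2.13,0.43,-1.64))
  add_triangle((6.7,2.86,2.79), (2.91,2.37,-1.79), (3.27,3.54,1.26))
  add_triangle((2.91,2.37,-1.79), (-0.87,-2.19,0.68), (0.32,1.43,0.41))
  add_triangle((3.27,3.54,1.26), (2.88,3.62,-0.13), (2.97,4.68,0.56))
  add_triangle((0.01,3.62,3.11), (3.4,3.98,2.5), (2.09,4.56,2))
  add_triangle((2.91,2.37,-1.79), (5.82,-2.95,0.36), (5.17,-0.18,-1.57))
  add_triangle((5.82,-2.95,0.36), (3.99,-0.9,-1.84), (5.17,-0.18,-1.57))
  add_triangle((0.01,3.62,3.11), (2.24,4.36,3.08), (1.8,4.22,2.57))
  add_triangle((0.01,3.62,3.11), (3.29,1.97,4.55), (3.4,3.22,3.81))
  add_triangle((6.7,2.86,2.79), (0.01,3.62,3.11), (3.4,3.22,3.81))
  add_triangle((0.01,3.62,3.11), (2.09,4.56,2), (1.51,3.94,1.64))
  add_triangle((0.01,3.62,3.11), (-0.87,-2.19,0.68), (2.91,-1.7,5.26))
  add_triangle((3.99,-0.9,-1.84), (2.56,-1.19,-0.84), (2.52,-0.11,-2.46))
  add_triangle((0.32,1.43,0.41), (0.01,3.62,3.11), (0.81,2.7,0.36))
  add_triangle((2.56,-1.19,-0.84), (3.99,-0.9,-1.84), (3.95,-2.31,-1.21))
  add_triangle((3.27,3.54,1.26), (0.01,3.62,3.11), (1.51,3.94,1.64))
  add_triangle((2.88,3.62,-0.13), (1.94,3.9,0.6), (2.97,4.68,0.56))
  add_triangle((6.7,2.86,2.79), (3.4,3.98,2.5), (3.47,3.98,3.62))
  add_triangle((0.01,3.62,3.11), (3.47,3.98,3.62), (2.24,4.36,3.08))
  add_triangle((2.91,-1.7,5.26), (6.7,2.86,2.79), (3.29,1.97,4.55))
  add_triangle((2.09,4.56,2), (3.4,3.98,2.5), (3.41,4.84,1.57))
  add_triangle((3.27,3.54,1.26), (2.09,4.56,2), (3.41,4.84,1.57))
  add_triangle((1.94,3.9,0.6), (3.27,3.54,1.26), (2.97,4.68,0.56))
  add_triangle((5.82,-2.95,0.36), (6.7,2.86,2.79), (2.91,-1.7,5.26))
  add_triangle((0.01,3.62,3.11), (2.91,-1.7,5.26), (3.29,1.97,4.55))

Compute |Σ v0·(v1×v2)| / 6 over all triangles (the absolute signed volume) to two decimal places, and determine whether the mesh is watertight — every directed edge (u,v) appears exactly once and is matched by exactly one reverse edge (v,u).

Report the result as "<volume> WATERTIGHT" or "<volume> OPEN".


145.85 OPEN

Per-triangle v0·(v1×v2)/6:
  t1: +20.8147
  t2: -0.3648
  t3: -1.1662
  t4: +4.7683
  t5: +0.7386
  t6: +2.2066
  t7: +1.3240
  t8: +2.4713
  t9: +2.8830
  t10: -0.1137
  t11: +1.1188
  t12: +3.3370
  t13: +0.4882
  t14: +2.4755
  t15: +1.5802
  t16: -0.4499
  t17: -0.0618
  t18: +0.2978
  t19: -0.1156
  t20: +12.8043
  t21: +1.9324
  t22: -0.9888
  t23: +0.7030
  t24: -0.2299
  t25: +7.0591
  t26: -0.5182
  t27: +0.8297
  t28: +2.7687
  t29: +2.3847
  t30: +2.8826
  t31: +0.7004
  t32: +3.7783
  t33: +3.5326
  t34: +0.4526
  t35: +8.0075
  t36: +0.4249
  t37: +0.0227
  t38: -0.0722
  t39: -1.8212
  t40: +0.1744
  t41: +3.1164
  t42: +1.6592
  t43: +13.0045
  t44: +1.3453
  t45: -0.4271
  t46: +0.4555
  t47: +31.3458
  t48: +8.2928
Σ = +145.8516 → |volume| = 145.85

Directed edges: 144 total; 6 unmatched, e.g. (2.13,0.43,-1.64)→(2.56,-1.19,-0.84) → open.


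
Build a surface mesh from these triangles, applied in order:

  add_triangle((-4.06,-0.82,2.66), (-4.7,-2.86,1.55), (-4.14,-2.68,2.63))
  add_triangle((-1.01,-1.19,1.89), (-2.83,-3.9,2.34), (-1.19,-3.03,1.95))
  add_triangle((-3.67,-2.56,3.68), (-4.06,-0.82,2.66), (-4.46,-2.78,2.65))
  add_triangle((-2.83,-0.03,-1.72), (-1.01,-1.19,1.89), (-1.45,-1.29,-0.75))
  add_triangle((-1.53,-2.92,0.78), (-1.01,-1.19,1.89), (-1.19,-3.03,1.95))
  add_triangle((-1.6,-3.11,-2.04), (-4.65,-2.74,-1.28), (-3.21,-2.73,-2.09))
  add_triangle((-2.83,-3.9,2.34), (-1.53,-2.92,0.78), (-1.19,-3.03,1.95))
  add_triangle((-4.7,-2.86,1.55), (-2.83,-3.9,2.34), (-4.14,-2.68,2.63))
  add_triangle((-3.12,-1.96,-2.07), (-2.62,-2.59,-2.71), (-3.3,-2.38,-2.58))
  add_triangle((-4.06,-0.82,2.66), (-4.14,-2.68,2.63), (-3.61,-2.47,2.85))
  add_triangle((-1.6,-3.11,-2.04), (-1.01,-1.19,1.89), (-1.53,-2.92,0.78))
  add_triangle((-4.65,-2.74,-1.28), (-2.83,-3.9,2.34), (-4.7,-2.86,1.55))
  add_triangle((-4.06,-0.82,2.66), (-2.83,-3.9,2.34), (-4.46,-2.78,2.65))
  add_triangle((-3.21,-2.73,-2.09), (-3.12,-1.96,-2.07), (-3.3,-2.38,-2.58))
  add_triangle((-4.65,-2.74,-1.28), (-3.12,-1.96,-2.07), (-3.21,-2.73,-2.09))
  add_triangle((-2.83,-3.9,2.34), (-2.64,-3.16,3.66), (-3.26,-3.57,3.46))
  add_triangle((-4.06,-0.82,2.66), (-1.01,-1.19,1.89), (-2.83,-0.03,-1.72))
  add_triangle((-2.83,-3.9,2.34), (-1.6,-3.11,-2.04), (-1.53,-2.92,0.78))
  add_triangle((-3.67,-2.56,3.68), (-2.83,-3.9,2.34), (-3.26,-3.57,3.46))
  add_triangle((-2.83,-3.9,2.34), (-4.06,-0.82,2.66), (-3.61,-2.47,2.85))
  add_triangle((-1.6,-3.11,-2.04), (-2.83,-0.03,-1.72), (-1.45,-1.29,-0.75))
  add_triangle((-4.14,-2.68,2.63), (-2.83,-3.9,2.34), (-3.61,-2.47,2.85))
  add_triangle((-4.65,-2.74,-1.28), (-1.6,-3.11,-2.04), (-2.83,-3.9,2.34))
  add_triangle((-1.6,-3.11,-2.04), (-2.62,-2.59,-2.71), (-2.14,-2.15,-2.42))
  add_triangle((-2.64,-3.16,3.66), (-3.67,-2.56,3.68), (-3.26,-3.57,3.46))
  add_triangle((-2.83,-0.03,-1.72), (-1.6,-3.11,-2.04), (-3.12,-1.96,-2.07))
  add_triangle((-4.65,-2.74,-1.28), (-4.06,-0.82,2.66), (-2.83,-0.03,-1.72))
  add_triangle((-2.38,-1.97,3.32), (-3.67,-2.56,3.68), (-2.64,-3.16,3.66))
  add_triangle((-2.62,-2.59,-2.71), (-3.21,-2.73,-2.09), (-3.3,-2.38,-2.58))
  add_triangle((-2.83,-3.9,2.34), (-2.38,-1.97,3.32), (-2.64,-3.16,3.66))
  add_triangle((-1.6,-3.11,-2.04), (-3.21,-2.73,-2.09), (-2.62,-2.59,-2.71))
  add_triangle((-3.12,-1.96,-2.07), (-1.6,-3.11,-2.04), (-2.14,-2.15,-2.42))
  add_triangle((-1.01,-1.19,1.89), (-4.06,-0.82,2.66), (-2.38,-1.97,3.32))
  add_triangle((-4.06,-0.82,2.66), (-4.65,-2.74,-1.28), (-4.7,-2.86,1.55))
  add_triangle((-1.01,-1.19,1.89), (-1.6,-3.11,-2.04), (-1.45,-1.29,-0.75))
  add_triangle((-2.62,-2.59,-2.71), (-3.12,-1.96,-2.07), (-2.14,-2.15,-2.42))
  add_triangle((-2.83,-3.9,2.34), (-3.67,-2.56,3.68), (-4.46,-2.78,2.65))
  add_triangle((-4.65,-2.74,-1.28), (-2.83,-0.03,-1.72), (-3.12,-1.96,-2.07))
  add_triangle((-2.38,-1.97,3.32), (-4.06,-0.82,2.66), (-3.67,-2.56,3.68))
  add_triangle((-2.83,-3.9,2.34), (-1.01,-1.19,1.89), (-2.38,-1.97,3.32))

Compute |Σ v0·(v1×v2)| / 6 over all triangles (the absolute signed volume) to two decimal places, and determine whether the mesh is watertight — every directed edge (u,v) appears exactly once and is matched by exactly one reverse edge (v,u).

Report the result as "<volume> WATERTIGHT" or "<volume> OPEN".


Per-triangle v0·(v1×v2)/6:
  t1: +1.8015
  t2: +0.7836
  t3: +1.9568
  t4: -1.4323
  t5: -0.5188
  t6: +0.9867
  t7: +0.6878
  t8: +1.9804
  t9: -0.0367
  t10: +0.7020
  t11: -0.5173
  t12: +4.7012
  t13: -1.2306
  t14: +0.1512
  t15: +0.6734
  t16: +0.4704
  t17: -1.9345
  t18: +1.0802
  t19: +0.6197
  t20: -0.5196
  t21: -0.8333
  t22: +0.7446
  t23: +8.0061
  t24: +0.1320
  t25: +0.6487
  t26: +0.7168
  t27: +5.9409
  t28: +0.5609
  t29: +0.3126
  t30: -0.6076
  t31: +0.7465
  t32: -0.6848
  t33: +0.0631
  t34: +3.7304
  t35: -1.0687
  t36: +0.0839
  t37: +2.2473
  t38: +1.6257
  t39: +0.8815
  t40: +0.5230
Σ = +34.1748 → |volume| = 34.17

Directed edges: 120 total, each appears once with its reverse present → watertight.

34.17 WATERTIGHT


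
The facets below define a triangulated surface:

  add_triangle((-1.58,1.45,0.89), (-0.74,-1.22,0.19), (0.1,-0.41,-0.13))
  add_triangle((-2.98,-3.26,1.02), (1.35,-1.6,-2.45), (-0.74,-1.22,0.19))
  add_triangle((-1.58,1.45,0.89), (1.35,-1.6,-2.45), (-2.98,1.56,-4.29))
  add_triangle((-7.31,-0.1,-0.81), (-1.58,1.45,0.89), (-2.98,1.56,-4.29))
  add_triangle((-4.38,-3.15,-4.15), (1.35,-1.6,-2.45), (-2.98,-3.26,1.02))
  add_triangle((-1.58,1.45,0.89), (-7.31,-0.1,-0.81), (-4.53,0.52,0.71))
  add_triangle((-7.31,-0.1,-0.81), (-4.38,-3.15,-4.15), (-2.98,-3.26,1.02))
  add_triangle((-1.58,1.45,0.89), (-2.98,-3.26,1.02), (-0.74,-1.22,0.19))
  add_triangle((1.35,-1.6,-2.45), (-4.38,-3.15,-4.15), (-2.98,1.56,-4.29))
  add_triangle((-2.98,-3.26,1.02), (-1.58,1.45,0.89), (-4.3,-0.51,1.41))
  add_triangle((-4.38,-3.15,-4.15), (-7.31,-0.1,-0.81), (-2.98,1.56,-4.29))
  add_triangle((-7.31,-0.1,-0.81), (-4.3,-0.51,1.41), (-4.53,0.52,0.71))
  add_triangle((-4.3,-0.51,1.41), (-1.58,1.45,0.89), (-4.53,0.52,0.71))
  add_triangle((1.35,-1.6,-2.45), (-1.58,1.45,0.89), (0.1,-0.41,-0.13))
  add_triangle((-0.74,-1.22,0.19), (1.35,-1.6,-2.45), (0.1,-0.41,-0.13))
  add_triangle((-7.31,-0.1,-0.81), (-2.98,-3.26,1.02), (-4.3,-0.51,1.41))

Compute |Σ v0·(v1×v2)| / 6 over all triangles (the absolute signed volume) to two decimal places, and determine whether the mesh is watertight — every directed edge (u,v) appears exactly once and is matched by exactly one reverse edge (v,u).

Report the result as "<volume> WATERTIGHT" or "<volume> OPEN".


86.05 WATERTIGHT

Per-triangle v0·(v1×v2)/6:
  t1: -0.0178
  t2: +0.3086
  t3: -0.0448
  t4: +9.1768
  t5: +10.2537
  t6: +1.4178
  t7: +19.4564
  t8: -0.0287
  t9: +12.8331
  t10: +0.8250
  t11: +22.0547
  t12: +2.0038
  t13: +1.1917
  t14: -0.1346
  t15: +0.0999
  t16: +6.6567
Σ = +86.0521 → |volume| = 86.05

Directed edges: 48 total, each appears once with its reverse present → watertight.


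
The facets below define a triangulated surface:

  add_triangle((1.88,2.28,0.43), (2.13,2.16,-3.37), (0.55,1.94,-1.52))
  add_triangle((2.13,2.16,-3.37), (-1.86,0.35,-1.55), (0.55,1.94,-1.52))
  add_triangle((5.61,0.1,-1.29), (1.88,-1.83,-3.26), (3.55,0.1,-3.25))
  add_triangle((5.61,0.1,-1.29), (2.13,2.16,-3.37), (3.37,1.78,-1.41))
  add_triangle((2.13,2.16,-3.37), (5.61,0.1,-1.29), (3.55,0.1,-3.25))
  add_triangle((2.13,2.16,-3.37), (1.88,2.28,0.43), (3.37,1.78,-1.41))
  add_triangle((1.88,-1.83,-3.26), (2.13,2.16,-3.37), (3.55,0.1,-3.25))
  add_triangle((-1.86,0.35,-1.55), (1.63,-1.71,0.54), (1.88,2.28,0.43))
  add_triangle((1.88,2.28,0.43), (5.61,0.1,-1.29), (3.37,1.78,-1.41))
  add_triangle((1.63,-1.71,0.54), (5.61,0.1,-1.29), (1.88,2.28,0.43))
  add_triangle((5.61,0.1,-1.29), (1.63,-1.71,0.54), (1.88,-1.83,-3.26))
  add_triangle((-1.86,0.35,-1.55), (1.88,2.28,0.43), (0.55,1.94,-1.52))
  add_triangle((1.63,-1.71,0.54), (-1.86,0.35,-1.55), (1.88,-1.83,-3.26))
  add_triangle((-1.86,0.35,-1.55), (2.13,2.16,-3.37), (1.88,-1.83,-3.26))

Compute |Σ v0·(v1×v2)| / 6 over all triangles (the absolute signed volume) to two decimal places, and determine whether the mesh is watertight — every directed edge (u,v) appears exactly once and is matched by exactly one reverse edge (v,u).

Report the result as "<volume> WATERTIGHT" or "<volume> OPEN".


Per-triangle v0·(v1×v2)/6:
  t1: +1.7567
  t2: +1.6888
  t3: +4.3375
  t4: +3.3717
  t5: +4.7298
  t6: +2.4991
  t7: +3.4940
  t8: -1.1626
  t9: +2.7207
  t10: +3.3236
  t11: +6.1918
  t12: +0.8952
  t13: +1.7252
  t14: +6.1862
Σ = +41.7577 → |volume| = 41.76

Directed edges: 42 total, each appears once with its reverse present → watertight.

41.76 WATERTIGHT


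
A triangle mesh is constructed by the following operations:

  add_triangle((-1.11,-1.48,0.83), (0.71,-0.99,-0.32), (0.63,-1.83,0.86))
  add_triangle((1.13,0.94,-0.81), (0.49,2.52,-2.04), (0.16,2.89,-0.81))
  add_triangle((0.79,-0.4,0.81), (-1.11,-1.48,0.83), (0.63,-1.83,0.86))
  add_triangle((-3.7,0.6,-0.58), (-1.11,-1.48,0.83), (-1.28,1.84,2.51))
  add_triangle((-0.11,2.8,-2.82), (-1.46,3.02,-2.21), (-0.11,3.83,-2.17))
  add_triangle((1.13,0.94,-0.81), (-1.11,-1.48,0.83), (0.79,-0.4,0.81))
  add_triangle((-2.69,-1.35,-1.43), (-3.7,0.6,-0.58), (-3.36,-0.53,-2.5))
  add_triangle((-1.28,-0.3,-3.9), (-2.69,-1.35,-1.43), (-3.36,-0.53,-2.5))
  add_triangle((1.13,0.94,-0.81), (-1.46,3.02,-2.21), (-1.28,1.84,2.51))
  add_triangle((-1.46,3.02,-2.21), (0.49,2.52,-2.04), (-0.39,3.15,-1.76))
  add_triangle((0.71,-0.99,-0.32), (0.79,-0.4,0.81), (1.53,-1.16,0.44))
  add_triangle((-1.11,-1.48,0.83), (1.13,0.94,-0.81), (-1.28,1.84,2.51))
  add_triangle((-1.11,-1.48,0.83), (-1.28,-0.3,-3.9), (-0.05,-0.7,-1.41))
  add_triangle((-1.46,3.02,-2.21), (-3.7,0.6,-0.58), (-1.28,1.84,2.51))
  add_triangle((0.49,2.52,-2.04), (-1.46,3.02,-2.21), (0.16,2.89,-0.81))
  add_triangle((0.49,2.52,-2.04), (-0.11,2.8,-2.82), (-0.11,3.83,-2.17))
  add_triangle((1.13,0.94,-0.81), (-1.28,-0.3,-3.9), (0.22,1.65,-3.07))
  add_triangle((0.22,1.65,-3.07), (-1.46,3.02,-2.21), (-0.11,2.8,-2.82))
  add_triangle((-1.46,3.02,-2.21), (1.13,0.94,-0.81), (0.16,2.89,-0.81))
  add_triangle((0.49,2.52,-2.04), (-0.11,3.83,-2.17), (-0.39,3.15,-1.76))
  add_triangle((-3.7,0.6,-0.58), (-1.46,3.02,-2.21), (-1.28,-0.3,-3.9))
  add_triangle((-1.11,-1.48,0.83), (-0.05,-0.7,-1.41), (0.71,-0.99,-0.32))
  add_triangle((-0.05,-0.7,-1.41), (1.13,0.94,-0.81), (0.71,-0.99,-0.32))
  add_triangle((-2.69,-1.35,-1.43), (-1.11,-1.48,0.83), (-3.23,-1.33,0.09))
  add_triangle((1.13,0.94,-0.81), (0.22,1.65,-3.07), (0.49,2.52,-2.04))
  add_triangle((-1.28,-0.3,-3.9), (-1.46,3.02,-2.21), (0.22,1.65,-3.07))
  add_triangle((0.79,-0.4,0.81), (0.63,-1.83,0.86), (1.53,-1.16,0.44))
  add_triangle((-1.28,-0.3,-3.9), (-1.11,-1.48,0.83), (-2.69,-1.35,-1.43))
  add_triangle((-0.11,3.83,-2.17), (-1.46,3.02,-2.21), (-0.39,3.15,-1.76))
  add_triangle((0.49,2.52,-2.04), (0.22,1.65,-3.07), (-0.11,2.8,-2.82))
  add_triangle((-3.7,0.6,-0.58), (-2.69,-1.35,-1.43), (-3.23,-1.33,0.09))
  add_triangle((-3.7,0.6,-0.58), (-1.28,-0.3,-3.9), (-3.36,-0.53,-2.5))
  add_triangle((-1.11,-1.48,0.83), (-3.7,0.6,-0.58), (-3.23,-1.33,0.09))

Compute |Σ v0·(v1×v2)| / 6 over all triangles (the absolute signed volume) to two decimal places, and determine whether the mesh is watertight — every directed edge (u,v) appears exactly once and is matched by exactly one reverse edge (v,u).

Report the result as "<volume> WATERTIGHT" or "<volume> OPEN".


40.61 OPEN

Per-triangle v0·(v1×v2)/6:
  t1: +0.3727
  t2: +0.6002
  t3: +0.3340
  t4: +3.7855
  t5: +1.0719
  t6: -0.1374
  t7: +1.5052
  t8: +1.5594
  t9: +3.0516
  t10: -0.5804
  t11: -0.0405
  t12: +0.1857
  t13: +0.9458
  t14: +6.6467
  t15: +1.2755
  t16: +0.4544
  t17: +0.9115
  t18: +0.7710
  t19: -1.1363
  t20: -0.1082
  t21: +6.9694
  t22: +0.5433
  t23: +0.4538
  t24: +0.9330
  t25: +0.6920
  t26: +3.4461
  t27: +0.2354
  t28: +1.1142
  t29: +0.1171
  t30: +0.4533
  t31: +1.8095
  t32: +1.8344
  t33: +0.5373
Σ = +40.6071 → |volume| = 40.61

Directed edges: 99 total; 9 unmatched, e.g. (0.71,-0.99,-0.32)→(0.63,-1.83,0.86) → open.


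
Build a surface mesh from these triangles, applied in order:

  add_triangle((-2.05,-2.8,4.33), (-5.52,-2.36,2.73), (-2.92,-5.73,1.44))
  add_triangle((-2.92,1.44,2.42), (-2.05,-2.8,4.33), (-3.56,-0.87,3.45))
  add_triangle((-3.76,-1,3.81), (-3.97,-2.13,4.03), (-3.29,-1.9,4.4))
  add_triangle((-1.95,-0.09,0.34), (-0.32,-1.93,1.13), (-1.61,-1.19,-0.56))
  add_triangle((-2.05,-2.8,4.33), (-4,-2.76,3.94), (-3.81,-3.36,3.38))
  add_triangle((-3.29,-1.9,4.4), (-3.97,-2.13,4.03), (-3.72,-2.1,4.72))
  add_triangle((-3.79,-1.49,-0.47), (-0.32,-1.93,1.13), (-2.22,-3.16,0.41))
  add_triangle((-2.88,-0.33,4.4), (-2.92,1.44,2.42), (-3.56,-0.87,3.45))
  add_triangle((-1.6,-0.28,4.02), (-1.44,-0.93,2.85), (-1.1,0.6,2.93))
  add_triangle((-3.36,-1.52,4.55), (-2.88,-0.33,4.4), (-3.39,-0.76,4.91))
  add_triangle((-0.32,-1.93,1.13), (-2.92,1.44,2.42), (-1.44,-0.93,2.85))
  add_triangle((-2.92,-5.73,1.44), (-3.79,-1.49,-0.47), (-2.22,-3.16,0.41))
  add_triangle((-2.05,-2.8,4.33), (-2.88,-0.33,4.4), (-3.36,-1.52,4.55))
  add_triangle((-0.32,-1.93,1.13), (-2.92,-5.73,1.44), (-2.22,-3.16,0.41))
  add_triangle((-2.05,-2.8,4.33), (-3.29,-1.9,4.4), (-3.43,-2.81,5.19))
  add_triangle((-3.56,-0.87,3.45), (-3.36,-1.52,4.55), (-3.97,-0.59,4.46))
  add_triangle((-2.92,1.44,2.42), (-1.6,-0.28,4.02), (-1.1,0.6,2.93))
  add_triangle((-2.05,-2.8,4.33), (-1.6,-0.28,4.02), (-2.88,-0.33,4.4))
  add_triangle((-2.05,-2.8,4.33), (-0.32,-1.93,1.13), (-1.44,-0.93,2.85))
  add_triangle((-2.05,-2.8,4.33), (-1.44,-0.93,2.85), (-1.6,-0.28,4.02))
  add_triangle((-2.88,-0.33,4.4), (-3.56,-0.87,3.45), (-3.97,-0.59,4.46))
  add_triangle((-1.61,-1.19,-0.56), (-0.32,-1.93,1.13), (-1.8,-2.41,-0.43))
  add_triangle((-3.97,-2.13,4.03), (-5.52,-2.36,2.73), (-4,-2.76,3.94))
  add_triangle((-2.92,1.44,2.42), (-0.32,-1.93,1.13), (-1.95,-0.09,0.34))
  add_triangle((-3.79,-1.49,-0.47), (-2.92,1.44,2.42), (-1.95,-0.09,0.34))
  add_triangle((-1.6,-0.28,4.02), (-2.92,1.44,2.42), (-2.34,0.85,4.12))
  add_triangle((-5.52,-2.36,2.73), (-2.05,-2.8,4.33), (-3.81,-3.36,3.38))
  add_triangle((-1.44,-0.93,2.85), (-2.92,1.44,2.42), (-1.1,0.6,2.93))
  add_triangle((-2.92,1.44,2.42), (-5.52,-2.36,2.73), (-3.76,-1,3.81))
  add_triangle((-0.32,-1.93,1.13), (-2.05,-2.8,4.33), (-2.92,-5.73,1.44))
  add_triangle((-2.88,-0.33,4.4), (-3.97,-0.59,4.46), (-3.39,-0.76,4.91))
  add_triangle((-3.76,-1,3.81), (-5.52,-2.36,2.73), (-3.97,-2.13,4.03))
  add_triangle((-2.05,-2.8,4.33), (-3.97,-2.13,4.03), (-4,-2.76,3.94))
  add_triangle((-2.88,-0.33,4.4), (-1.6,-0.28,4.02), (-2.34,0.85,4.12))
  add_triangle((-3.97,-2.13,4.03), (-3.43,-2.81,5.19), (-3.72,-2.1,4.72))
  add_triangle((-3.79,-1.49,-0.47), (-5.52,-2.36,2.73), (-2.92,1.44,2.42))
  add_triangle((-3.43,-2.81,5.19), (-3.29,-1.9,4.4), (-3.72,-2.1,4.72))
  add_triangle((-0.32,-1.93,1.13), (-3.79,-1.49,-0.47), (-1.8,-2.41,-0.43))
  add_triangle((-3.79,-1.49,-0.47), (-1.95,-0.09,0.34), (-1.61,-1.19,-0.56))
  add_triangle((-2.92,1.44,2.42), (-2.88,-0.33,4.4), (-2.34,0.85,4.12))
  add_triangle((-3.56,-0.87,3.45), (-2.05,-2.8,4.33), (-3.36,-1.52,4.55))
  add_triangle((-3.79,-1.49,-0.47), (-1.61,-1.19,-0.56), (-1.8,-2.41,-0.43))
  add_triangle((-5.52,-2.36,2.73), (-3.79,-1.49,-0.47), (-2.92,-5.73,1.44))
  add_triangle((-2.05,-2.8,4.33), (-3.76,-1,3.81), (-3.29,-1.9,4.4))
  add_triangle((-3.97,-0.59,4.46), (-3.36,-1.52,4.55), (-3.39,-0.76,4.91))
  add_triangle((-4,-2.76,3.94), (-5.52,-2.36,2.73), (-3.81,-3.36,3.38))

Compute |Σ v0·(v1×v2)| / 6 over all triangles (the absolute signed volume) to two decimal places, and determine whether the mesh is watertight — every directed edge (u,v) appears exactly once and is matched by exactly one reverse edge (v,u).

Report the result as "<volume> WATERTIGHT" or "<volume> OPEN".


Per-triangle v0·(v1×v2)/6:
  t1: +13.6800
  t2: -2.4354
  t3: +0.7131
  t4: -0.9128
  t5: +1.4706
  t6: -0.0111
  t7: -0.9089
  t8: +2.1469
  t9: -0.1322
  t10: +0.0426
  t11: -0.9929
  t12: +0.6201
  t13: +1.3709
  t14: -0.1321
  t15: +0.1880
  t16: +0.5459
  t17: +1.1255
  t18: +1.8843
  t19: +0.0632
  t20: -0.3516
  t21: -0.2271
  t22: -0.2705
  t23: +1.2151
  t24: -1.7392
  t25: +0.2380
  t26: -0.7360
  t27: -2.6344
  t28: -1.6574
  t29: +4.2786
  t30: +2.6817
  t31: +0.2688
  t32: +1.9315
  t33: +1.0491
  t34: +0.8709
  t35: +0.4879
  t36: +5.9155
  t37: +0.1000
  t38: +1.4934
  t39: -0.0507
  t40: +1.5597
  t41: +0.7932
  t42: +0.3147
  t43: +9.6666
  t44: -0.0596
  t45: +0.6125
  t46: +1.6796
Σ = +45.7560 → |volume| = 45.76

Directed edges: 138 total; 6 unmatched, e.g. (-2.92,1.44,2.42)→(-2.05,-2.8,4.33) → open.

45.76 OPEN


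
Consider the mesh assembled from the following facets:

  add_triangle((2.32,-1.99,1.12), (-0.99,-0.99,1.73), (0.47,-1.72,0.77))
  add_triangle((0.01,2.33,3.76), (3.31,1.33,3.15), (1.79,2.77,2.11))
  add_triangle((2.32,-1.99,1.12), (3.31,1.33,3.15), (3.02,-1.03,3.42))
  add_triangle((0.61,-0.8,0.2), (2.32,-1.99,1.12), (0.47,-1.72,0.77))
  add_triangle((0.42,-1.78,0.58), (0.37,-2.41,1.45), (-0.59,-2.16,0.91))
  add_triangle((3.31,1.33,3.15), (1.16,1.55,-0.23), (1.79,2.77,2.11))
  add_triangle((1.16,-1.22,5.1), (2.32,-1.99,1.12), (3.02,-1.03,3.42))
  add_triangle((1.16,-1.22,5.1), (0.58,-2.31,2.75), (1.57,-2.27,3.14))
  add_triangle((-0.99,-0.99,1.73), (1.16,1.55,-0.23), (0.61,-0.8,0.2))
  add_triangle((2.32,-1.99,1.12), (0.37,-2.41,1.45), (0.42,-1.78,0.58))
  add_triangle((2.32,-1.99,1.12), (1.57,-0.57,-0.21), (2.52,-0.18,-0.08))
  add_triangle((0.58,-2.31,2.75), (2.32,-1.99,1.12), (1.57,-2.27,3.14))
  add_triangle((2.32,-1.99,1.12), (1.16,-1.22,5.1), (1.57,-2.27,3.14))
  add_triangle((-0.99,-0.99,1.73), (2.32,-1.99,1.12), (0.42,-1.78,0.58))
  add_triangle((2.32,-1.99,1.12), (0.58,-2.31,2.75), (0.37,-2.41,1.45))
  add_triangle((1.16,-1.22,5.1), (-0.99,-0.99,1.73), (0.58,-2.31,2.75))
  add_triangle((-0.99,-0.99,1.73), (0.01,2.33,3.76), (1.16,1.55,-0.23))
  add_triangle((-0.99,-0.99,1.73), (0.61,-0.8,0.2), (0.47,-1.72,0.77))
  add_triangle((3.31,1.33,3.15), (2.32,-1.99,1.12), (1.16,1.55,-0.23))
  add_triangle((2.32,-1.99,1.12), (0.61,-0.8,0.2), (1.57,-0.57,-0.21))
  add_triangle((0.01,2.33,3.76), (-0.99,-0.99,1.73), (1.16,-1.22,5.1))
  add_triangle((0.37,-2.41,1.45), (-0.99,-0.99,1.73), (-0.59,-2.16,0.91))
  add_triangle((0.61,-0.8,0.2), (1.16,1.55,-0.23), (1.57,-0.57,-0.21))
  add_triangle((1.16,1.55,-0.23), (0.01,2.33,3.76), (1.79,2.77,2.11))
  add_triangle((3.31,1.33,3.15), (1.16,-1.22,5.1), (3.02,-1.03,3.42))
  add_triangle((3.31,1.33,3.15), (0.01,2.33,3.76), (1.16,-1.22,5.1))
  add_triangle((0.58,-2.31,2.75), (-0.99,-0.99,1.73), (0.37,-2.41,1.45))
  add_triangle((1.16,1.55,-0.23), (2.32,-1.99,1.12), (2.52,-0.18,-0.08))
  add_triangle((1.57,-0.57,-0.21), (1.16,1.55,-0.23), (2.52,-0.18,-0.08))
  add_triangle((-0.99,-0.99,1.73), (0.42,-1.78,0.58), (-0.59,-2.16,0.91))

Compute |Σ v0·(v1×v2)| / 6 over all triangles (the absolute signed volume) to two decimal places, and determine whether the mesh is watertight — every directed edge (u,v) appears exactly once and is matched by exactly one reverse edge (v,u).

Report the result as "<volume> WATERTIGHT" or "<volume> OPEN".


Per-triangle v0·(v1×v2)/6:
  t1: +0.7380
  t2: +3.7214
  t3: +2.2266
  t4: +0.1062
  t5: +0.2047
  t6: +1.7522
  t7: +2.9100
  t8: +1.2606
  t9: -0.4996
  t10: +0.3927
  t11: +0.3523
  t12: +0.7876
  t13: +1.4136
  t14: -0.9438
  t15: +1.1076
  t16: +1.9206
  t17: -0.4448
  t18: -0.0872
  t19: +2.8009
  t20: +0.1320
  t21: +4.2117
  t22: +0.5986
  t23: -0.1339
  t24: +0.8289
  t25: +4.4379
  t26: +8.6162
  t27: +0.7266
  t28: +0.6706
  t29: +0.1470
  t30: -0.3843
Σ = +39.5707 → |volume| = 39.57

Directed edges: 90 total, each appears once with its reverse present → watertight.

39.57 WATERTIGHT


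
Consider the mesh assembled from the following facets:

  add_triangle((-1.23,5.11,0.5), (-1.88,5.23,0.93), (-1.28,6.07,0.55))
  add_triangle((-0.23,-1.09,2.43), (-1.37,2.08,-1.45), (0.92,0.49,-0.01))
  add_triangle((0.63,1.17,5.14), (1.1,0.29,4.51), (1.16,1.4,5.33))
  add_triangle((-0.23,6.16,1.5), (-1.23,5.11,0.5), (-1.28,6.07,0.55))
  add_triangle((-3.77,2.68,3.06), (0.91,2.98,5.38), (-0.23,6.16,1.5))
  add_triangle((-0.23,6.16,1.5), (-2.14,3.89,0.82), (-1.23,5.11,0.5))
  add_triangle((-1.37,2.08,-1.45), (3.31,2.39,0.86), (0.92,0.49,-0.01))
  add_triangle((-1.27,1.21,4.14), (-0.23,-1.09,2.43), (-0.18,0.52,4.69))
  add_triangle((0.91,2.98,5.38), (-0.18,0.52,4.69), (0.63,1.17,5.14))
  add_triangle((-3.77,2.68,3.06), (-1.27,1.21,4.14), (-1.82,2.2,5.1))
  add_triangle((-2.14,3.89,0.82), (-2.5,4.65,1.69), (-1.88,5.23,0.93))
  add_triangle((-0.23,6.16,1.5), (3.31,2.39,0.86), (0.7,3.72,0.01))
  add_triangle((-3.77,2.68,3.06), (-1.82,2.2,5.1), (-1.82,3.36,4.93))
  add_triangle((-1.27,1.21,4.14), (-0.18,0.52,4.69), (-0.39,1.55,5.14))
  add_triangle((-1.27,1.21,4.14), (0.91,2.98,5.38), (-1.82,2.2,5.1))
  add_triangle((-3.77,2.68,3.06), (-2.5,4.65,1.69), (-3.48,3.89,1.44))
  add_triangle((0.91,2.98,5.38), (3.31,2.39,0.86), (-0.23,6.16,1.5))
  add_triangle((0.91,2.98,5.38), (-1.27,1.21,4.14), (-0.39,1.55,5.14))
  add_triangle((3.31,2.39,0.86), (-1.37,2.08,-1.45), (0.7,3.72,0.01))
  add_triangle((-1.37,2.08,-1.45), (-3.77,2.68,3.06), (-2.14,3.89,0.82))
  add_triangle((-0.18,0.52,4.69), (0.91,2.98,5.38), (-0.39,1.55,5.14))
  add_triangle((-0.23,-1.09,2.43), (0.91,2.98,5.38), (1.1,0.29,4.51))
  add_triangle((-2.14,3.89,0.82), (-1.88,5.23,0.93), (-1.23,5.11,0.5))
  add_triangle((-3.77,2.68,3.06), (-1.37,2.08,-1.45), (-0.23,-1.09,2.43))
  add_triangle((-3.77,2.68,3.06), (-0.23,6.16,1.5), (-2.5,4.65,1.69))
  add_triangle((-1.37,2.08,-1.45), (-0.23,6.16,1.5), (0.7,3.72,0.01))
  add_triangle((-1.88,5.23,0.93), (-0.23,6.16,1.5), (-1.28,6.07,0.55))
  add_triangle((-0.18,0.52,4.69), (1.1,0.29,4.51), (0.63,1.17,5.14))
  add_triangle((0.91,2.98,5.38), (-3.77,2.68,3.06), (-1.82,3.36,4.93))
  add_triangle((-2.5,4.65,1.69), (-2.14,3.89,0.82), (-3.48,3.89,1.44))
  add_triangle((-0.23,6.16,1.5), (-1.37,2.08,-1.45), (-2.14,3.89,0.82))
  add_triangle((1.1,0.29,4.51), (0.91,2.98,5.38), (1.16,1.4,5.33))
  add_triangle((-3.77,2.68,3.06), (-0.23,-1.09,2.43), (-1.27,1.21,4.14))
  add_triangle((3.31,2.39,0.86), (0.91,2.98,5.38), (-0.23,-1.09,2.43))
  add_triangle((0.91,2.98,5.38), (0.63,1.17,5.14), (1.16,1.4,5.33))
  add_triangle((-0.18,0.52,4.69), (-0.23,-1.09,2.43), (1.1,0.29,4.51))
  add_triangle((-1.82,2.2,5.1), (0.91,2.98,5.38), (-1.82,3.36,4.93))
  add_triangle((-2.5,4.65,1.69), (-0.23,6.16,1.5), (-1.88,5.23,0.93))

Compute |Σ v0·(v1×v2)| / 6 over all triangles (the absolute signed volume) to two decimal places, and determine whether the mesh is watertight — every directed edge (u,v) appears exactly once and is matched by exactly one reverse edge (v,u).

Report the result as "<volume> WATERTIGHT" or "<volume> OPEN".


83.12 OPEN

Per-triangle v0·(v1×v2)/6:
  t1: +0.0413
  t2: -0.8285
  t3: +0.4073
  t4: -0.1852
  t5: +20.0608
  t6: -1.3886
  t7: +0.5269
  t8: +1.2610
  t9: +1.0176
  t10: +1.0711
  t11: +0.4654
  t12: +3.3658
  t13: +2.7373
  t14: +0.7381
  t15: +1.5015
  t16: +2.1975
  t17: +15.9516
  t18: +1.0683
  t19: +1.6491
  t20: +3.1758
  t21: +1.2144
  t22: -2.0056
  t23: +0.1963
  t24: +0.4588
  t25: +3.6486
  t26: +2.8737
  t27: +1.2337
  t28: +0.7330
  t29: -0.0751
  t30: +0.6400
  t31: +3.8380
  t32: -0.0424
  t33: +2.8818
  t34: +5.8123
  t35: +0.7219
  t36: +1.3753
  t37: +3.0007
  t38: +1.7851
Σ = +83.1245 → |volume| = 83.12

Directed edges: 114 total; 6 unmatched, e.g. (0.92,0.49,-0.01)→(-0.23,-1.09,2.43) → open.


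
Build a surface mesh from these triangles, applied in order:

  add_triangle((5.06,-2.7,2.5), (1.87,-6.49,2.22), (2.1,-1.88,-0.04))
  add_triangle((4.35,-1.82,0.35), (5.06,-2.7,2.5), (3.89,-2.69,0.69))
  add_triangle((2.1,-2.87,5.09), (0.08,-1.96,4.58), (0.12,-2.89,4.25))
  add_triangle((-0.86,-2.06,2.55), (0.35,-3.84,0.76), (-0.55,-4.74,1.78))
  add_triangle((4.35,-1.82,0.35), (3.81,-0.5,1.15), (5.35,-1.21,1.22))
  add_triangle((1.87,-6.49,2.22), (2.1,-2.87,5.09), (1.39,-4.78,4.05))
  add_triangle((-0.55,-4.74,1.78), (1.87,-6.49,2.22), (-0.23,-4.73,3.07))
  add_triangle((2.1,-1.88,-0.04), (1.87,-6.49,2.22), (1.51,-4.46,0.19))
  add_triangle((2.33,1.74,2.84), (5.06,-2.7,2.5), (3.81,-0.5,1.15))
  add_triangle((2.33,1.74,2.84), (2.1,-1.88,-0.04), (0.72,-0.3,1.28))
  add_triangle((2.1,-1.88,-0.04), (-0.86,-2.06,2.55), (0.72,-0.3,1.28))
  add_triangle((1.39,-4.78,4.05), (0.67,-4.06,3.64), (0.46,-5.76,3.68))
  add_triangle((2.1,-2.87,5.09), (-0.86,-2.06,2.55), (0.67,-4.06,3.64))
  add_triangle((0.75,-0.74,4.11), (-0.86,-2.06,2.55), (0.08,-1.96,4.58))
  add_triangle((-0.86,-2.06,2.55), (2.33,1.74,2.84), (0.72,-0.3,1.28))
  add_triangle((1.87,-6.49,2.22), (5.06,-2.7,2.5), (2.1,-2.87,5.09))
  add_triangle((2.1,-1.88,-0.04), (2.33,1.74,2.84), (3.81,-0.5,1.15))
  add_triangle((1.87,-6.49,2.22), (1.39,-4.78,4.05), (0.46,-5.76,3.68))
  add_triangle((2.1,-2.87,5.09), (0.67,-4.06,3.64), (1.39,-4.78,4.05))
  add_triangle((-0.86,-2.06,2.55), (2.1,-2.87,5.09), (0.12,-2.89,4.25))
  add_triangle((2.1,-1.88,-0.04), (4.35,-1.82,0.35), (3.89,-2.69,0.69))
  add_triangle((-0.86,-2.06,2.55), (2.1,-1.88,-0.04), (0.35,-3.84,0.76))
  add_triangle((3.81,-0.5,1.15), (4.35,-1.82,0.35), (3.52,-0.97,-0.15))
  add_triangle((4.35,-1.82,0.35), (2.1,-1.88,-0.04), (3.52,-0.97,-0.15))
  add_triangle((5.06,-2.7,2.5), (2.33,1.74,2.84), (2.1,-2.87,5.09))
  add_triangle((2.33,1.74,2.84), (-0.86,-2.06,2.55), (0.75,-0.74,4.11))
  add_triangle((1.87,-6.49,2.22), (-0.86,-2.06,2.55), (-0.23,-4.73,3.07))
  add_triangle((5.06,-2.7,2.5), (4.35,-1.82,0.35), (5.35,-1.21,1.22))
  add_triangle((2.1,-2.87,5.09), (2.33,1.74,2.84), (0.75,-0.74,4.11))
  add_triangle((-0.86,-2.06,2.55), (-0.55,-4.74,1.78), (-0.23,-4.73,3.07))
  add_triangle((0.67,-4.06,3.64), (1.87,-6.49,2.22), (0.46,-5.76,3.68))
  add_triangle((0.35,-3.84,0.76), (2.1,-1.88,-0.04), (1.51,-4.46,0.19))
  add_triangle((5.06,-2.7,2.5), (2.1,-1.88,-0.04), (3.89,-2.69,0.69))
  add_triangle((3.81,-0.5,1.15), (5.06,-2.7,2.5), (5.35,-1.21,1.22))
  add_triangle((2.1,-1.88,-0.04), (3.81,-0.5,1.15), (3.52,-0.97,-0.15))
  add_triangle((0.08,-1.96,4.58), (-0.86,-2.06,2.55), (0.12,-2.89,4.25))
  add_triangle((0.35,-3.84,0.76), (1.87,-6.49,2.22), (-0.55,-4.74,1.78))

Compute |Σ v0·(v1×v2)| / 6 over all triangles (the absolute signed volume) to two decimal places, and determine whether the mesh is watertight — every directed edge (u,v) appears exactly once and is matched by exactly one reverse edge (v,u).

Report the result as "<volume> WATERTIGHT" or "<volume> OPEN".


59.55 OPEN

Per-triangle v0·(v1×v2)/6:
  t1: +5.8210
  t2: +1.4528
  t3: +1.6203
  t4: -0.7819
  t5: -0.0026
  t6: +3.2689
  t7: +2.7356
  t8: +2.0851
  t9: +4.0260
  t10: -1.3845
  t11: -1.5869
  t12: +0.6819
  t13: +2.8174
  t14: +0.2020
  t15: -0.9490
  t16: +16.8577
  t17: -1.3015
  t18: +3.1572
  t19: +1.2831
  t20: +0.0614
  t21: +0.4347
  t22: -2.3680
  t23: +0.6511
  t24: +0.3907
  t25: +12.6872
  t26: +0.0571
  t27: +0.8965
  t28: +1.8941
  t29: +4.2306
  t30: +1.0821
  t31: -1.9969
  t32: -0.5640
  t33: +0.2308
  t34: +0.8242
  t35: -1.0179
  t36: +0.7735
  t37: +1.2768
Σ = +59.5465 → |volume| = 59.55

Directed edges: 111 total; 9 unmatched, e.g. (2.1,-2.87,5.09)→(0.08,-1.96,4.58) → open.
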